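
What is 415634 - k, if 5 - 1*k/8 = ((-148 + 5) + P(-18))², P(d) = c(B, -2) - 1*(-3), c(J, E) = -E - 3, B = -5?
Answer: 574642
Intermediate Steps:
c(J, E) = -3 - E
P(d) = 2 (P(d) = (-3 - 1*(-2)) - 1*(-3) = (-3 + 2) + 3 = -1 + 3 = 2)
k = -159008 (k = 40 - 8*((-148 + 5) + 2)² = 40 - 8*(-143 + 2)² = 40 - 8*(-141)² = 40 - 8*19881 = 40 - 159048 = -159008)
415634 - k = 415634 - 1*(-159008) = 415634 + 159008 = 574642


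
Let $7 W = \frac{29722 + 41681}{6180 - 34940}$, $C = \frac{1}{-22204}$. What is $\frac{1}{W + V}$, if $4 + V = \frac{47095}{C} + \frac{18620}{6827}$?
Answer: $- \frac{1374411640}{1437218653226039641} \approx -9.563 \cdot 10^{-10}$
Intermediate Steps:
$C = - \frac{1}{22204} \approx -4.5037 \cdot 10^{-5}$
$V = - \frac{7138976021948}{6827}$ ($V = -4 + \left(\frac{47095}{- \frac{1}{22204}} + \frac{18620}{6827}\right) = -4 + \left(47095 \left(-22204\right) + 18620 \cdot \frac{1}{6827}\right) = -4 + \left(-1045697380 + \frac{18620}{6827}\right) = -4 - \frac{7138975994640}{6827} = - \frac{7138976021948}{6827} \approx -1.0457 \cdot 10^{9}$)
$W = - \frac{71403}{201320}$ ($W = \frac{\left(29722 + 41681\right) \frac{1}{6180 - 34940}}{7} = \frac{71403 \frac{1}{-28760}}{7} = \frac{71403 \left(- \frac{1}{28760}\right)}{7} = \frac{1}{7} \left(- \frac{71403}{28760}\right) = - \frac{71403}{201320} \approx -0.35467$)
$\frac{1}{W + V} = \frac{1}{- \frac{71403}{201320} - \frac{7138976021948}{6827}} = \frac{1}{- \frac{1437218653226039641}{1374411640}} = - \frac{1374411640}{1437218653226039641}$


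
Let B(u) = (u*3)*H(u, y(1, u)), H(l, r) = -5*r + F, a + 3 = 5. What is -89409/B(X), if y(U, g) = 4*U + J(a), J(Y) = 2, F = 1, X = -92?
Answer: -29803/2668 ≈ -11.171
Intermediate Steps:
a = 2 (a = -3 + 5 = 2)
y(U, g) = 2 + 4*U (y(U, g) = 4*U + 2 = 2 + 4*U)
H(l, r) = 1 - 5*r (H(l, r) = -5*r + 1 = 1 - 5*r)
B(u) = -87*u (B(u) = (u*3)*(1 - 5*(2 + 4*1)) = (3*u)*(1 - 5*(2 + 4)) = (3*u)*(1 - 5*6) = (3*u)*(1 - 30) = (3*u)*(-29) = -87*u)
-89409/B(X) = -89409/((-87*(-92))) = -89409/8004 = -89409*1/8004 = -29803/2668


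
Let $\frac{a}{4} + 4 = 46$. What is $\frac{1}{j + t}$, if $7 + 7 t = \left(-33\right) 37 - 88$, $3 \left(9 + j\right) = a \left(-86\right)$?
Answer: $- \frac{1}{5013} \approx -0.00019948$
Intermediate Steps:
$a = 168$ ($a = -16 + 4 \cdot 46 = -16 + 184 = 168$)
$j = -4825$ ($j = -9 + \frac{168 \left(-86\right)}{3} = -9 + \frac{1}{3} \left(-14448\right) = -9 - 4816 = -4825$)
$t = -188$ ($t = -1 + \frac{\left(-33\right) 37 - 88}{7} = -1 + \frac{-1221 - 88}{7} = -1 + \frac{1}{7} \left(-1309\right) = -1 - 187 = -188$)
$\frac{1}{j + t} = \frac{1}{-4825 - 188} = \frac{1}{-5013} = - \frac{1}{5013}$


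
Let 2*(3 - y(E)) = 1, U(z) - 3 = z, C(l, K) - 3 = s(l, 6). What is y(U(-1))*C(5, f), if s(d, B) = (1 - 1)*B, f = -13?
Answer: 15/2 ≈ 7.5000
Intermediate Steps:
s(d, B) = 0 (s(d, B) = 0*B = 0)
C(l, K) = 3 (C(l, K) = 3 + 0 = 3)
U(z) = 3 + z
y(E) = 5/2 (y(E) = 3 - ½*1 = 3 - ½ = 5/2)
y(U(-1))*C(5, f) = (5/2)*3 = 15/2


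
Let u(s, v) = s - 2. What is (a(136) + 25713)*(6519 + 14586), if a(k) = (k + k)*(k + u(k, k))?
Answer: 2092624065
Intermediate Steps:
u(s, v) = -2 + s
a(k) = 2*k*(-2 + 2*k) (a(k) = (k + k)*(k + (-2 + k)) = (2*k)*(-2 + 2*k) = 2*k*(-2 + 2*k))
(a(136) + 25713)*(6519 + 14586) = (4*136*(-1 + 136) + 25713)*(6519 + 14586) = (4*136*135 + 25713)*21105 = (73440 + 25713)*21105 = 99153*21105 = 2092624065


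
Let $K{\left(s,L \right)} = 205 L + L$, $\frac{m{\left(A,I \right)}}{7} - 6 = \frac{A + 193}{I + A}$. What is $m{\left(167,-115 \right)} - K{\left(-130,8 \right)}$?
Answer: $- \frac{20248}{13} \approx -1557.5$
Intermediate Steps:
$m{\left(A,I \right)} = 42 + \frac{7 \left(193 + A\right)}{A + I}$ ($m{\left(A,I \right)} = 42 + 7 \frac{A + 193}{I + A} = 42 + 7 \frac{193 + A}{A + I} = 42 + \frac{7 \left(193 + A\right)}{A + I}$)
$K{\left(s,L \right)} = 206 L$
$m{\left(167,-115 \right)} - K{\left(-130,8 \right)} = \frac{7 \left(193 + 6 \left(-115\right) + 7 \cdot 167\right)}{167 - 115} - 206 \cdot 8 = \frac{7 \left(193 - 690 + 1169\right)}{52} - 1648 = 7 \cdot \frac{1}{52} \cdot 672 - 1648 = \frac{1176}{13} - 1648 = - \frac{20248}{13}$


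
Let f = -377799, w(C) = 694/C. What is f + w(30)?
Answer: -5666638/15 ≈ -3.7778e+5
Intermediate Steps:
f + w(30) = -377799 + 694/30 = -377799 + 694*(1/30) = -377799 + 347/15 = -5666638/15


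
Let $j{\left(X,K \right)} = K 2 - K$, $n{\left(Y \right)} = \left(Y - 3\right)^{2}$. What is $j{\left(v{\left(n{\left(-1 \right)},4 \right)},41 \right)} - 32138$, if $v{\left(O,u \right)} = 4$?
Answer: $-32097$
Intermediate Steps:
$n{\left(Y \right)} = \left(-3 + Y\right)^{2}$
$j{\left(X,K \right)} = K$ ($j{\left(X,K \right)} = 2 K - K = K$)
$j{\left(v{\left(n{\left(-1 \right)},4 \right)},41 \right)} - 32138 = 41 - 32138 = -32097$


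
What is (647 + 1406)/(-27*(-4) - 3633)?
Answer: -2053/3525 ≈ -0.58241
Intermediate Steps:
(647 + 1406)/(-27*(-4) - 3633) = 2053/(108 - 3633) = 2053/(-3525) = 2053*(-1/3525) = -2053/3525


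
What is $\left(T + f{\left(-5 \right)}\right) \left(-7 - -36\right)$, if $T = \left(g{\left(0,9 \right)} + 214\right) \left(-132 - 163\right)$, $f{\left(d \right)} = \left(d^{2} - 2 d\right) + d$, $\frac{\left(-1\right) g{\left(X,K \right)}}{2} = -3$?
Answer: $-1881230$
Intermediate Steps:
$g{\left(X,K \right)} = 6$ ($g{\left(X,K \right)} = \left(-2\right) \left(-3\right) = 6$)
$f{\left(d \right)} = d^{2} - d$
$T = -64900$ ($T = \left(6 + 214\right) \left(-132 - 163\right) = 220 \left(-295\right) = -64900$)
$\left(T + f{\left(-5 \right)}\right) \left(-7 - -36\right) = \left(-64900 - 5 \left(-1 - 5\right)\right) \left(-7 - -36\right) = \left(-64900 - -30\right) \left(-7 + 36\right) = \left(-64900 + 30\right) 29 = \left(-64870\right) 29 = -1881230$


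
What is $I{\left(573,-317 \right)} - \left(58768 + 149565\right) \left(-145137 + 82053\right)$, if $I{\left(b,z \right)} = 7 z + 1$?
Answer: $13142476754$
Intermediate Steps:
$I{\left(b,z \right)} = 1 + 7 z$
$I{\left(573,-317 \right)} - \left(58768 + 149565\right) \left(-145137 + 82053\right) = \left(1 + 7 \left(-317\right)\right) - \left(58768 + 149565\right) \left(-145137 + 82053\right) = \left(1 - 2219\right) - 208333 \left(-63084\right) = -2218 - -13142478972 = -2218 + 13142478972 = 13142476754$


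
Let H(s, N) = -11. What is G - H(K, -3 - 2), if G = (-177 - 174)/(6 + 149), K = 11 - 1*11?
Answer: 1354/155 ≈ 8.7355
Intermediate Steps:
K = 0 (K = 11 - 11 = 0)
G = -351/155 ≈ -2.2645
G - H(K, -3 - 2) = -351/155 - 1*(-11) = -351/155 + 11 = 1354/155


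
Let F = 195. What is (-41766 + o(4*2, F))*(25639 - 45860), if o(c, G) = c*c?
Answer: 843256142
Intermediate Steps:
o(c, G) = c²
(-41766 + o(4*2, F))*(25639 - 45860) = (-41766 + (4*2)²)*(25639 - 45860) = (-41766 + 8²)*(-20221) = (-41766 + 64)*(-20221) = -41702*(-20221) = 843256142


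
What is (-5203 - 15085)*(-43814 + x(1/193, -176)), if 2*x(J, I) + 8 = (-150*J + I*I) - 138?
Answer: 111200191616/193 ≈ 5.7617e+8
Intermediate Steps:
x(J, I) = -73 + I²/2 - 75*J (x(J, I) = -4 + ((-150*J + I*I) - 138)/2 = -4 + ((-150*J + I²) - 138)/2 = -4 + ((I² - 150*J) - 138)/2 = -4 + (-138 + I² - 150*J)/2 = -4 + (-69 + I²/2 - 75*J) = -73 + I²/2 - 75*J)
(-5203 - 15085)*(-43814 + x(1/193, -176)) = (-5203 - 15085)*(-43814 + (-73 + (½)*(-176)² - 75/193)) = -20288*(-43814 + (-73 + (½)*30976 - 75*1/193)) = -20288*(-43814 + (-73 + 15488 - 75/193)) = -20288*(-43814 + 2975020/193) = -20288*(-5481082/193) = 111200191616/193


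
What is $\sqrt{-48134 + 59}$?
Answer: $5 i \sqrt{1923} \approx 219.26 i$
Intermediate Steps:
$\sqrt{-48134 + 59} = \sqrt{-48075} = 5 i \sqrt{1923}$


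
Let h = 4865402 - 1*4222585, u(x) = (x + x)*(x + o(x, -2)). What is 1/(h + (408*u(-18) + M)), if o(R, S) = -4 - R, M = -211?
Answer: 1/701358 ≈ 1.4258e-6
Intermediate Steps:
u(x) = -8*x (u(x) = (x + x)*(x + (-4 - x)) = (2*x)*(-4) = -8*x)
h = 642817 (h = 4865402 - 4222585 = 642817)
1/(h + (408*u(-18) + M)) = 1/(642817 + (408*(-8*(-18)) - 211)) = 1/(642817 + (408*144 - 211)) = 1/(642817 + (58752 - 211)) = 1/(642817 + 58541) = 1/701358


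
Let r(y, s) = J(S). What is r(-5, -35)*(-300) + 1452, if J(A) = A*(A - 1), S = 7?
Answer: -11148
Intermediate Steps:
J(A) = A*(-1 + A)
r(y, s) = 42 (r(y, s) = 7*(-1 + 7) = 7*6 = 42)
r(-5, -35)*(-300) + 1452 = 42*(-300) + 1452 = -12600 + 1452 = -11148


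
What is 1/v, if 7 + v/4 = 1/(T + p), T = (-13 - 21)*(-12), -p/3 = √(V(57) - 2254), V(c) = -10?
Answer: -326868/9149449 - 3*I*√566/18298898 ≈ -0.035725 - 3.9004e-6*I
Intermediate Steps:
p = -6*I*√566 (p = -3*√(-10 - 2254) = -6*I*√566 ≈ -142.74*I)
T = 408 (T = -34*(-12) = 408)
v = -28 + 4/(408 - 6*I*√566) ≈ -27.991 + 0.003056*I
1/v = 1/(-217912/7785 + I*√566/7785)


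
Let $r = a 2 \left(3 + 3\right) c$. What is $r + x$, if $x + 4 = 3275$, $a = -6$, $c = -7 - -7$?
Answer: $3271$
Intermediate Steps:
$c = 0$ ($c = -7 + 7 = 0$)
$x = 3271$ ($x = -4 + 3275 = 3271$)
$r = 0$ ($r = - 6 \cdot 2 \left(3 + 3\right) 0 = - 6 \cdot 2 \cdot 6 \cdot 0 = \left(-6\right) 12 \cdot 0 = \left(-72\right) 0 = 0$)
$r + x = 0 + 3271 = 3271$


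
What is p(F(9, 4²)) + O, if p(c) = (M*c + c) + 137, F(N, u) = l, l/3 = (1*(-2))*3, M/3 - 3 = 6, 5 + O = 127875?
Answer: 127503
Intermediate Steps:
O = 127870 (O = -5 + 127875 = 127870)
M = 27 (M = 9 + 3*6 = 9 + 18 = 27)
l = -18 (l = 3*((1*(-2))*3) = 3*(-2*3) = 3*(-6) = -18)
F(N, u) = -18
p(c) = 137 + 28*c (p(c) = (27*c + c) + 137 = 28*c + 137 = 137 + 28*c)
p(F(9, 4²)) + O = (137 + 28*(-18)) + 127870 = (137 - 504) + 127870 = -367 + 127870 = 127503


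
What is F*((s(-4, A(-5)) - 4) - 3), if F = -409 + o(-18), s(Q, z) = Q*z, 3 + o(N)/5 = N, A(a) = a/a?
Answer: 5654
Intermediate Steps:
A(a) = 1
o(N) = -15 + 5*N
F = -514 (F = -409 + (-15 + 5*(-18)) = -409 + (-15 - 90) = -409 - 105 = -514)
F*((s(-4, A(-5)) - 4) - 3) = -514*((-4*1 - 4) - 3) = -514*((-4 - 4) - 3) = -514*(-8 - 3) = -514*(-11) = 5654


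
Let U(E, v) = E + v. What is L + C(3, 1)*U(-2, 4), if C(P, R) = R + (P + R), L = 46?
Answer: 56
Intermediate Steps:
C(P, R) = P + 2*R
L + C(3, 1)*U(-2, 4) = 46 + (3 + 2*1)*(-2 + 4) = 46 + (3 + 2)*2 = 46 + 5*2 = 46 + 10 = 56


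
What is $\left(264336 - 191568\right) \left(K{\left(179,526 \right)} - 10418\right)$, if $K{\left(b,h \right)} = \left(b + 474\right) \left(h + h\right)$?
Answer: $49230317184$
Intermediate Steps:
$K{\left(b,h \right)} = 2 h \left(474 + b\right)$ ($K{\left(b,h \right)} = \left(474 + b\right) 2 h = 2 h \left(474 + b\right)$)
$\left(264336 - 191568\right) \left(K{\left(179,526 \right)} - 10418\right) = \left(264336 - 191568\right) \left(2 \cdot 526 \left(474 + 179\right) - 10418\right) = 72768 \left(2 \cdot 526 \cdot 653 - 10418\right) = 72768 \left(686956 - 10418\right) = 72768 \cdot 676538 = 49230317184$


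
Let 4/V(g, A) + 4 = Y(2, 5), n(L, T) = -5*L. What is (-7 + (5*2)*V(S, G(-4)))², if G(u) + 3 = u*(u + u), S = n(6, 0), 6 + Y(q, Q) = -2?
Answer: 961/9 ≈ 106.78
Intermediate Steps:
Y(q, Q) = -8 (Y(q, Q) = -6 - 2 = -8)
S = -30 (S = -5*6 = -30)
G(u) = -3 + 2*u² (G(u) = -3 + u*(u + u) = -3 + u*(2*u) = -3 + 2*u²)
V(g, A) = -⅓ (V(g, A) = 4/(-4 - 8) = 4/(-12) = 4*(-1/12) = -⅓)
(-7 + (5*2)*V(S, G(-4)))² = (-7 + (5*2)*(-⅓))² = (-7 + 10*(-⅓))² = (-7 - 10/3)² = (-31/3)² = 961/9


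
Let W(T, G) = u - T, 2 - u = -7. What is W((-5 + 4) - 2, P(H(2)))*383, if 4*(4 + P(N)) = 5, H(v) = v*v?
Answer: 4596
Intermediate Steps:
u = 9 (u = 2 - 1*(-7) = 2 + 7 = 9)
H(v) = v**2
P(N) = -11/4 (P(N) = -4 + (1/4)*5 = -4 + 5/4 = -11/4)
W(T, G) = 9 - T
W((-5 + 4) - 2, P(H(2)))*383 = (9 - ((-5 + 4) - 2))*383 = (9 - (-1 - 2))*383 = (9 - 1*(-3))*383 = (9 + 3)*383 = 12*383 = 4596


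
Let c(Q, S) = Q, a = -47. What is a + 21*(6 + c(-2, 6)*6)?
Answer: -173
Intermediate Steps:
a + 21*(6 + c(-2, 6)*6) = -47 + 21*(6 - 2*6) = -47 + 21*(6 - 12) = -47 + 21*(-6) = -47 - 126 = -173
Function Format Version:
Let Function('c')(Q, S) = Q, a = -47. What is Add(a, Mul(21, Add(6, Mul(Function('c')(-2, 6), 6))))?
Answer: -173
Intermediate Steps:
Add(a, Mul(21, Add(6, Mul(Function('c')(-2, 6), 6)))) = Add(-47, Mul(21, Add(6, Mul(-2, 6)))) = Add(-47, Mul(21, Add(6, -12))) = Add(-47, Mul(21, -6)) = Add(-47, -126) = -173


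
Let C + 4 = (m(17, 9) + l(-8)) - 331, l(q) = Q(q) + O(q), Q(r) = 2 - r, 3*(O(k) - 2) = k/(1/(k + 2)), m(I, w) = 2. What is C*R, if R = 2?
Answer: -610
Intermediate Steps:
O(k) = 2 + k*(2 + k)/3 (O(k) = 2 + (k/(1/(k + 2)))/3 = 2 + (k/(1/(2 + k)))/3 = 2 + (k*(2 + k))/3 = 2 + k*(2 + k)/3)
l(q) = 4 - q/3 + q²/3 (l(q) = (2 - q) + (2 + q²/3 + 2*q/3) = 4 - q/3 + q²/3)
C = -305 (C = -4 + ((2 + (4 - ⅓*(-8) + (⅓)*(-8)²)) - 331) = -4 + ((2 + (4 + 8/3 + (⅓)*64)) - 331) = -4 + ((2 + (4 + 8/3 + 64/3)) - 331) = -4 + ((2 + 28) - 331) = -4 + (30 - 331) = -4 - 301 = -305)
C*R = -305*2 = -610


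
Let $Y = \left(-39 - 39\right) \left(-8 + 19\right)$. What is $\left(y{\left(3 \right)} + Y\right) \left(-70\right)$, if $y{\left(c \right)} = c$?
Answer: $59850$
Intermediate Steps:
$Y = -858$ ($Y = \left(-78\right) 11 = -858$)
$\left(y{\left(3 \right)} + Y\right) \left(-70\right) = \left(3 - 858\right) \left(-70\right) = \left(-855\right) \left(-70\right) = 59850$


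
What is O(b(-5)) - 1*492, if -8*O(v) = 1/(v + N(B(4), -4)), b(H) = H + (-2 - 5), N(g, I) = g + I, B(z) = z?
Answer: -47231/96 ≈ -491.99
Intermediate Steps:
N(g, I) = I + g
b(H) = -7 + H (b(H) = H - 7 = -7 + H)
O(v) = -1/(8*v) (O(v) = -1/(8*(v + (-4 + 4))) = -1/(8*(v + 0)) = -1/(8*v))
O(b(-5)) - 1*492 = -1/(8*(-7 - 5)) - 1*492 = -⅛/(-12) - 492 = -⅛*(-1/12) - 492 = 1/96 - 492 = -47231/96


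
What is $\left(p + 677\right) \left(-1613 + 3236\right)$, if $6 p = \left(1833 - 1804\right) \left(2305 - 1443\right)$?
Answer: $7860730$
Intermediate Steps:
$p = \frac{12499}{3}$ ($p = \frac{\left(1833 - 1804\right) \left(2305 - 1443\right)}{6} = \frac{29 \cdot 862}{6} = \frac{1}{6} \cdot 24998 = \frac{12499}{3} \approx 4166.3$)
$\left(p + 677\right) \left(-1613 + 3236\right) = \left(\frac{12499}{3} + 677\right) \left(-1613 + 3236\right) = \frac{14530}{3} \cdot 1623 = 7860730$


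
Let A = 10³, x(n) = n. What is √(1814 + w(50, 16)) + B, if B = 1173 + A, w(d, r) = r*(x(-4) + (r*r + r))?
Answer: 2173 + 3*√678 ≈ 2251.1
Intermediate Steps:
A = 1000
w(d, r) = r*(-4 + r + r²) (w(d, r) = r*(-4 + (r*r + r)) = r*(-4 + (r² + r)) = r*(-4 + (r + r²)) = r*(-4 + r + r²))
B = 2173 (B = 1173 + 1000 = 2173)
√(1814 + w(50, 16)) + B = √(1814 + 16*(-4 + 16 + 16²)) + 2173 = √(1814 + 16*(-4 + 16 + 256)) + 2173 = √(1814 + 16*268) + 2173 = √(1814 + 4288) + 2173 = √6102 + 2173 = 3*√678 + 2173 = 2173 + 3*√678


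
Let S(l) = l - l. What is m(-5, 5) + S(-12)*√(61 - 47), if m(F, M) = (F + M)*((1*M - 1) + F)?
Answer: 0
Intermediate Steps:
m(F, M) = (F + M)*(-1 + F + M) (m(F, M) = (F + M)*((M - 1) + F) = (F + M)*((-1 + M) + F) = (F + M)*(-1 + F + M))
S(l) = 0
m(-5, 5) + S(-12)*√(61 - 47) = ((-5)² + 5² - 1*(-5) - 1*5 + 2*(-5)*5) + 0*√(61 - 47) = (25 + 25 + 5 - 5 - 50) + 0*√14 = 0 + 0 = 0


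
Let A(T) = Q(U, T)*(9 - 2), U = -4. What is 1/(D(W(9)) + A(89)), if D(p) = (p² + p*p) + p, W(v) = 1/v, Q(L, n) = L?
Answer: -81/2257 ≈ -0.035888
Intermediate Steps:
D(p) = p + 2*p² (D(p) = (p² + p²) + p = 2*p² + p = p + 2*p²)
A(T) = -28 (A(T) = -4*(9 - 2) = -4*7 = -28)
1/(D(W(9)) + A(89)) = 1/((1 + 2/9)/9 - 28) = 1/((⅑)*(11/9) - 28) = 1/(11/81 - 28) = 1/(-2257/81) = -81/2257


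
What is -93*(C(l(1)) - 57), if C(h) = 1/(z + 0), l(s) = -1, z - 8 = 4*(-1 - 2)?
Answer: 21297/4 ≈ 5324.3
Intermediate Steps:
z = -4 (z = 8 + 4*(-1 - 2) = 8 + 4*(-3) = 8 - 12 = -4)
C(h) = -1/4 (C(h) = 1/(-4 + 0) = 1/(-4) = -1/4)
-93*(C(l(1)) - 57) = -93*(-1/4 - 57) = -93*(-229/4) = 21297/4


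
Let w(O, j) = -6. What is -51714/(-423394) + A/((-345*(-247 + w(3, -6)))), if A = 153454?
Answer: 34742679683/18477972645 ≈ 1.8802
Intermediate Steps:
-51714/(-423394) + A/((-345*(-247 + w(3, -6)))) = -51714/(-423394) + 153454/((-345*(-247 - 6))) = -51714*(-1/423394) + 153454/((-345*(-253))) = 25857/211697 + 153454/87285 = 34742679683/18477972645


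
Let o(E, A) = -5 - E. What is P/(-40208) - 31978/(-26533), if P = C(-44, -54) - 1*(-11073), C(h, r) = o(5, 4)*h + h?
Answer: 981464447/1066838864 ≈ 0.91997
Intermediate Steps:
C(h, r) = -9*h (C(h, r) = (-5 - 1*5)*h + h = (-5 - 5)*h + h = -10*h + h = -9*h)
P = 11469 (P = -9*(-44) - 1*(-11073) = 396 + 11073 = 11469)
P/(-40208) - 31978/(-26533) = 11469/(-40208) - 31978/(-26533) = 11469*(-1/40208) - 31978*(-1/26533) = -11469/40208 + 31978/26533 = 981464447/1066838864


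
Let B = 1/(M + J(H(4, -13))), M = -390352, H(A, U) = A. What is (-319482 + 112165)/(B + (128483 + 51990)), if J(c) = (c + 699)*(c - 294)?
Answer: -123192322374/107241027005 ≈ -1.1487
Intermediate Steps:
J(c) = (-294 + c)*(699 + c) (J(c) = (699 + c)*(-294 + c) = (-294 + c)*(699 + c))
B = -1/594222 (B = 1/(-390352 + (-205506 + 4² + 405*4)) = 1/(-390352 + (-205506 + 16 + 1620)) = 1/(-390352 - 203870) = 1/(-594222) = -1/594222 ≈ -1.6829e-6)
(-319482 + 112165)/(B + (128483 + 51990)) = (-319482 + 112165)/(-1/594222 + (128483 + 51990)) = -207317/(-1/594222 + 180473) = -207317/107241027005/594222 = -207317*594222/107241027005 = -123192322374/107241027005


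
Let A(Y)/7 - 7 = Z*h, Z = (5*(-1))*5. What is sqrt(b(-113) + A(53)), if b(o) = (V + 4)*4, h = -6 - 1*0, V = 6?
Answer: sqrt(1139) ≈ 33.749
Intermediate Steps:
Z = -25 (Z = -5*5 = -25)
h = -6 (h = -6 + 0 = -6)
A(Y) = 1099 (A(Y) = 49 + 7*(-25*(-6)) = 49 + 7*150 = 49 + 1050 = 1099)
b(o) = 40 (b(o) = (6 + 4)*4 = 10*4 = 40)
sqrt(b(-113) + A(53)) = sqrt(40 + 1099) = sqrt(1139)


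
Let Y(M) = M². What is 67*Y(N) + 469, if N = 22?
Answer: 32897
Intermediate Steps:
67*Y(N) + 469 = 67*22² + 469 = 67*484 + 469 = 32428 + 469 = 32897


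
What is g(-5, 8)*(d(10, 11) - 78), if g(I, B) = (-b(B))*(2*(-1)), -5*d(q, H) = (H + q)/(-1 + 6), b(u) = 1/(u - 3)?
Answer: -3942/125 ≈ -31.536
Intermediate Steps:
b(u) = 1/(-3 + u)
d(q, H) = -H/25 - q/25 (d(q, H) = -(H + q)/(5*(-1 + 6)) = -(H + q)/(5*5) = -(H/5 + q/5)/5 = -H/25 - q/25)
g(I, B) = 2/(-3 + B) (g(I, B) = (-1/(-3 + B))*(2*(-1)) = -1/(-3 + B)*(-2) = 2/(-3 + B))
g(-5, 8)*(d(10, 11) - 78) = (2/(-3 + 8))*((-1/25*11 - 1/25*10) - 78) = (2/5)*((-11/25 - ⅖) - 78) = (2*(⅕))*(-21/25 - 78) = (⅖)*(-1971/25) = -3942/125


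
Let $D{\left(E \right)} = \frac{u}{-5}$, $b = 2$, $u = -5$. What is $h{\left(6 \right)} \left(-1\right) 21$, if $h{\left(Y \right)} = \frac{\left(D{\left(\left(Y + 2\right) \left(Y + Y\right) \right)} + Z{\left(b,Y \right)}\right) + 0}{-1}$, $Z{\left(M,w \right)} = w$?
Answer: $147$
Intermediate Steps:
$D{\left(E \right)} = 1$ ($D{\left(E \right)} = - \frac{5}{-5} = \left(-5\right) \left(- \frac{1}{5}\right) = 1$)
$h{\left(Y \right)} = -1 - Y$ ($h{\left(Y \right)} = \frac{\left(1 + Y\right) + 0}{-1} = \left(1 + Y\right) \left(-1\right) = -1 - Y$)
$h{\left(6 \right)} \left(-1\right) 21 = \left(-1 - 6\right) \left(-1\right) 21 = \left(-7\right) \left(-1\right) 21 = 7 \cdot 21 = 147$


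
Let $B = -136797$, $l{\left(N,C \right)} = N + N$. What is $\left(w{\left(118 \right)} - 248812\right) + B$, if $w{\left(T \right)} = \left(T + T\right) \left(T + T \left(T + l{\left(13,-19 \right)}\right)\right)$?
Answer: $3652351$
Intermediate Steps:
$l{\left(N,C \right)} = 2 N$
$w{\left(T \right)} = 2 T \left(T + T \left(26 + T\right)\right)$ ($w{\left(T \right)} = \left(T + T\right) \left(T + T \left(T + 2 \cdot 13\right)\right) = 2 T \left(T + T \left(T + 26\right)\right) = 2 T \left(T + T \left(26 + T\right)\right)$)
$\left(w{\left(118 \right)} - 248812\right) + B = \left(2 \cdot 118^{2} \left(27 + 118\right) - 248812\right) - 136797 = \left(2 \cdot 13924 \cdot 145 - 248812\right) - 136797 = \left(4037960 - 248812\right) - 136797 = 3789148 - 136797 = 3652351$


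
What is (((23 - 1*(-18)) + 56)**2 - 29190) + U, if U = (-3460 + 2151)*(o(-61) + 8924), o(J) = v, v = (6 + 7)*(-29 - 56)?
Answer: -10254852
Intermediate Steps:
v = -1105 (v = 13*(-85) = -1105)
o(J) = -1105
U = -10235071 (U = (-3460 + 2151)*(-1105 + 8924) = -1309*7819 = -10235071)
(((23 - 1*(-18)) + 56)**2 - 29190) + U = (((23 - 1*(-18)) + 56)**2 - 29190) - 10235071 = (((23 + 18) + 56)**2 - 29190) - 10235071 = ((41 + 56)**2 - 29190) - 10235071 = (97**2 - 29190) - 10235071 = (9409 - 29190) - 10235071 = -19781 - 10235071 = -10254852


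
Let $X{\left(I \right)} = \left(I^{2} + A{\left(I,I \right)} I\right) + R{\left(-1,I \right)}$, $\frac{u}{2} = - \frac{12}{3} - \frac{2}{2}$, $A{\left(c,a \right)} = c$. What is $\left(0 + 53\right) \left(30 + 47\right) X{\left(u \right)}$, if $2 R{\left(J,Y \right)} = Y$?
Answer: $795795$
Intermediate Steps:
$u = -10$ ($u = 2 \left(- \frac{12}{3} - \frac{2}{2}\right) = 2 \left(\left(-12\right) \frac{1}{3} - 1\right) = 2 \left(-4 - 1\right) = 2 \left(-5\right) = -10$)
$R{\left(J,Y \right)} = \frac{Y}{2}$
$X{\left(I \right)} = \frac{I}{2} + 2 I^{2}$ ($X{\left(I \right)} = \left(I^{2} + I I\right) + \frac{I}{2} = \left(I^{2} + I^{2}\right) + \frac{I}{2} = 2 I^{2} + \frac{I}{2} = \frac{I}{2} + 2 I^{2}$)
$\left(0 + 53\right) \left(30 + 47\right) X{\left(u \right)} = \left(0 + 53\right) \left(30 + 47\right) \frac{1}{2} \left(-10\right) \left(1 + 4 \left(-10\right)\right) = 53 \cdot 77 \cdot \frac{1}{2} \left(-10\right) \left(1 - 40\right) = 4081 \cdot \frac{1}{2} \left(-10\right) \left(-39\right) = 4081 \cdot 195 = 795795$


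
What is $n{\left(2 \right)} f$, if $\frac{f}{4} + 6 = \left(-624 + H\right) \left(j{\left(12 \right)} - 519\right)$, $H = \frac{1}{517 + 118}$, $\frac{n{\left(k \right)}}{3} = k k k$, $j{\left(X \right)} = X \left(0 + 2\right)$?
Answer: $\frac{3765782304}{127} \approx 2.9652 \cdot 10^{7}$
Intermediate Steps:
$j{\left(X \right)} = 2 X$ ($j{\left(X \right)} = X 2 = 2 X$)
$n{\left(k \right)} = 3 k^{3}$ ($n{\left(k \right)} = 3 k k k = 3 k^{2} k = 3 k^{3}$)
$H = \frac{1}{635} \approx 0.0015748$
$f = \frac{156907596}{127}$ ($f = -24 + 4 \left(-624 + \frac{1}{635}\right) \left(2 \cdot 12 - 519\right) = -24 + 4 \left(- \frac{396239 \left(24 - 519\right)}{635}\right) = -24 + 4 \left(\left(- \frac{396239}{635}\right) \left(-495\right)\right) = -24 + 4 \cdot \frac{39227661}{127} = -24 + \frac{156910644}{127} = \frac{156907596}{127} \approx 1.2355 \cdot 10^{6}$)
$n{\left(2 \right)} f = 3 \cdot 2^{3} \cdot \frac{156907596}{127} = 3 \cdot 8 \cdot \frac{156907596}{127} = 24 \cdot \frac{156907596}{127} = \frac{3765782304}{127}$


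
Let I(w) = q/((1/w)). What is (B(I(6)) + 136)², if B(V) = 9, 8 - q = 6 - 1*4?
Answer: 21025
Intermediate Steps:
q = 6 (q = 8 - (6 - 1*4) = 8 - (6 - 4) = 8 - 1*2 = 8 - 2 = 6)
I(w) = 6*w (I(w) = 6/((1/w)) = 6/(1/w) = 6*w)
(B(I(6)) + 136)² = (9 + 136)² = 145² = 21025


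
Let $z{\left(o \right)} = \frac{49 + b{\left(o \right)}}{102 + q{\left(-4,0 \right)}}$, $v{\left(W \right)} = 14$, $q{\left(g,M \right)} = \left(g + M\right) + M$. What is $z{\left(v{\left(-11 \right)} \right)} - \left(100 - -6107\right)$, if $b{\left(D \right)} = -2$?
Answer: $- \frac{608239}{98} \approx -6206.5$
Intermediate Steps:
$q{\left(g,M \right)} = g + 2 M$ ($q{\left(g,M \right)} = \left(M + g\right) + M = g + 2 M$)
$z{\left(o \right)} = \frac{47}{98}$ ($z{\left(o \right)} = \frac{49 - 2}{102 + \left(-4 + 2 \cdot 0\right)} = \frac{47}{102 + \left(-4 + 0\right)} = \frac{47}{102 - 4} = \frac{47}{98}$)
$z{\left(v{\left(-11 \right)} \right)} - \left(100 - -6107\right) = \frac{47}{98} - \left(100 - -6107\right) = \frac{47}{98} - \left(100 + 6107\right) = \frac{47}{98} - 6207 = - \frac{608239}{98}$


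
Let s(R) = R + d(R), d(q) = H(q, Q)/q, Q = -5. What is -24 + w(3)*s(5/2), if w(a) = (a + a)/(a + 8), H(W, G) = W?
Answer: -243/11 ≈ -22.091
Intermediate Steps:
w(a) = 2*a/(8 + a) (w(a) = (2*a)/(8 + a) = 2*a/(8 + a))
d(q) = 1 (d(q) = q/q = 1)
s(R) = 1 + R (s(R) = R + 1 = 1 + R)
-24 + w(3)*s(5/2) = -24 + (2*3/(8 + 3))*(1 + 5/2) = -24 + (2*3/11)*(1 + 5*(½)) = -24 + (2*3*(1/11))*(1 + 5/2) = -24 + (6/11)*(7/2) = -24 + 21/11 = -243/11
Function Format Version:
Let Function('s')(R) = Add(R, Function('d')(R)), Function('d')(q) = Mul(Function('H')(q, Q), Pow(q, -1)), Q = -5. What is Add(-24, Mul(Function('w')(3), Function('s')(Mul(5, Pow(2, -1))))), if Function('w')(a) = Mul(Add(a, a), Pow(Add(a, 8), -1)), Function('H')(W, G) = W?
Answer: Rational(-243, 11) ≈ -22.091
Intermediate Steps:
Function('w')(a) = Mul(2, a, Pow(Add(8, a), -1)) (Function('w')(a) = Mul(Mul(2, a), Pow(Add(8, a), -1)) = Mul(2, a, Pow(Add(8, a), -1)))
Function('d')(q) = 1 (Function('d')(q) = Mul(q, Pow(q, -1)) = 1)
Function('s')(R) = Add(1, R) (Function('s')(R) = Add(R, 1) = Add(1, R))
Add(-24, Mul(Function('w')(3), Function('s')(Mul(5, Pow(2, -1))))) = Add(-24, Mul(Mul(2, 3, Pow(Add(8, 3), -1)), Add(1, Mul(5, Pow(2, -1))))) = Add(-24, Mul(Mul(2, 3, Pow(11, -1)), Add(1, Mul(5, Rational(1, 2))))) = Add(-24, Mul(Mul(2, 3, Rational(1, 11)), Add(1, Rational(5, 2)))) = Add(-24, Mul(Rational(6, 11), Rational(7, 2))) = Add(-24, Rational(21, 11)) = Rational(-243, 11)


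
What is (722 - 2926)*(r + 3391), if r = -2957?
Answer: -956536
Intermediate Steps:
(722 - 2926)*(r + 3391) = (722 - 2926)*(-2957 + 3391) = -2204*434 = -956536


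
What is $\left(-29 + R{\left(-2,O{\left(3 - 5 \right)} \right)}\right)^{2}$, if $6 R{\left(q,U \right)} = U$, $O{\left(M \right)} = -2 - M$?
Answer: $841$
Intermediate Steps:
$R{\left(q,U \right)} = \frac{U}{6}$
$\left(-29 + R{\left(-2,O{\left(3 - 5 \right)} \right)}\right)^{2} = \left(-29 + \frac{-2 - \left(3 - 5\right)}{6}\right)^{2} = \left(-29 + \frac{-2 - -2}{6}\right)^{2} = \left(-29 + \frac{-2 + 2}{6}\right)^{2} = \left(-29 + \frac{1}{6} \cdot 0\right)^{2} = \left(-29 + 0\right)^{2} = \left(-29\right)^{2} = 841$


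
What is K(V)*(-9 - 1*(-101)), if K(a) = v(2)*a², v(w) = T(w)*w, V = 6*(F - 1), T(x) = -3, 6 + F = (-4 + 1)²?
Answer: -79488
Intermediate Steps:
F = 3 (F = -6 + (-4 + 1)² = -6 + (-3)² = -6 + 9 = 3)
V = 12 (V = 6*(3 - 1) = 6*2 = 12)
v(w) = -3*w
K(a) = -6*a² (K(a) = (-3*2)*a² = -6*a²)
K(V)*(-9 - 1*(-101)) = (-6*12²)*(-9 - 1*(-101)) = (-6*144)*(-9 + 101) = -864*92 = -79488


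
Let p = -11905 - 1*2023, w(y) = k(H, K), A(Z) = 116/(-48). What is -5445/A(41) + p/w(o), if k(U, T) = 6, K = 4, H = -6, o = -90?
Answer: -5936/87 ≈ -68.230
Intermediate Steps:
A(Z) = -29/12 (A(Z) = 116*(-1/48) = -29/12)
w(y) = 6
p = -13928 (p = -11905 - 2023 = -13928)
-5445/A(41) + p/w(o) = -5445/(-29/12) - 13928/6 = -5445*(-12/29) - 13928*⅙ = 65340/29 - 6964/3 = -5936/87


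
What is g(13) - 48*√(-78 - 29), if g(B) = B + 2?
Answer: 15 - 48*I*√107 ≈ 15.0 - 496.52*I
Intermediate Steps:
g(B) = 2 + B
g(13) - 48*√(-78 - 29) = (2 + 13) - 48*√(-78 - 29) = 15 - 48*I*√107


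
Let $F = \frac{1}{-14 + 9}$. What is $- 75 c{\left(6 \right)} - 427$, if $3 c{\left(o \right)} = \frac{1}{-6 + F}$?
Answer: $- \frac{13112}{31} \approx -422.97$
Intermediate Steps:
$F = - \frac{1}{5}$ ($F = \frac{1}{-5} = - \frac{1}{5} \approx -0.2$)
$c{\left(o \right)} = - \frac{5}{93}$ ($c{\left(o \right)} = \frac{1}{3 \left(-6 - \frac{1}{5}\right)} = \frac{1}{3 \left(- \frac{31}{5}\right)} = \frac{1}{3} \left(- \frac{5}{31}\right) = - \frac{5}{93}$)
$- 75 c{\left(6 \right)} - 427 = \left(-75\right) \left(- \frac{5}{93}\right) - 427 = \frac{125}{31} - 427 = - \frac{13112}{31}$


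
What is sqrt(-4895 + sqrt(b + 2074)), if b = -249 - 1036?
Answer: sqrt(-4895 + sqrt(789)) ≈ 69.763*I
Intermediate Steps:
b = -1285
sqrt(-4895 + sqrt(b + 2074)) = sqrt(-4895 + sqrt(-1285 + 2074)) = sqrt(-4895 + sqrt(789))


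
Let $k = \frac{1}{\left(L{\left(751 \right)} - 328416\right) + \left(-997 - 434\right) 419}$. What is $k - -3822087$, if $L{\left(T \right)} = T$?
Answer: $\frac{3544045459097}{927254} \approx 3.8221 \cdot 10^{6}$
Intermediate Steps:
$k = - \frac{1}{927254}$ ($k = \frac{1}{\left(751 - 328416\right) + \left(-997 - 434\right) 419} = \frac{1}{\left(751 - 328416\right) - 599589} = \frac{1}{-327665 - 599589} = \frac{1}{-927254} = - \frac{1}{927254} \approx -1.0785 \cdot 10^{-6}$)
$k - -3822087 = - \frac{1}{927254} - -3822087 = - \frac{1}{927254} + 3822087 = \frac{3544045459097}{927254}$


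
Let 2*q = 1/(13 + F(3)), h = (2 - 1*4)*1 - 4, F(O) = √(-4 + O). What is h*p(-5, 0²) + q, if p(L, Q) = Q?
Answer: 13/340 - I/340 ≈ 0.038235 - 0.0029412*I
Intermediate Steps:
h = -6 (h = (2 - 4)*1 - 4 = -2*1 - 4 = -2 - 4 = -6)
q = (13 - I)/340 (q = 1/(2*(13 + √(-4 + 3))) = 1/(2*(13 + √(-1))) = 1/(2*(13 + I)) = ((13 - I)/170)/2 = (13 - I)/340 ≈ 0.038235 - 0.0029412*I)
h*p(-5, 0²) + q = -6*0² + (13/340 - I/340) = -6*0 + (13/340 - I/340) = 0 + (13/340 - I/340) = 13/340 - I/340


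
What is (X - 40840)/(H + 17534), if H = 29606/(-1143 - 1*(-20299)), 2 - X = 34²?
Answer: -402218532/167955455 ≈ -2.3948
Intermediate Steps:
X = -1154 (X = 2 - 1*34² = 2 - 1*1156 = 2 - 1156 = -1154)
H = 14803/9578 (H = 29606/(-1143 + 20299) = 29606/19156 = 29606*(1/19156) = 14803/9578 ≈ 1.5455)
(X - 40840)/(H + 17534) = (-1154 - 40840)/(14803/9578 + 17534) = -41994/167955455/9578 = -41994*9578/167955455 = -402218532/167955455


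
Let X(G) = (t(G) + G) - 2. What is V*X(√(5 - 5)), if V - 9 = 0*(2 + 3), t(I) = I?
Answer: -18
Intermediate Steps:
X(G) = -2 + 2*G (X(G) = (G + G) - 2 = 2*G - 2 = -2 + 2*G)
V = 9 (V = 9 + 0*(2 + 3) = 9 + 0*5 = 9 + 0 = 9)
V*X(√(5 - 5)) = 9*(-2 + 2*√(5 - 5)) = 9*(-2 + 2*√0) = 9*(-2 + 2*0) = 9*(-2 + 0) = 9*(-2) = -18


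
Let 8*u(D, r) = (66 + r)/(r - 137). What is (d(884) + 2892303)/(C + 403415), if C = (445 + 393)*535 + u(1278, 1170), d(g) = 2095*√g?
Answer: 663944222/195522831 + 8656540*√221/1759705479 ≈ 3.4689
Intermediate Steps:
u(D, r) = (66 + r)/(8*(-137 + r)) (u(D, r) = ((66 + r)/(r - 137))/8 = ((66 + r)/(-137 + r))/8 = (66 + r)/(8*(-137 + r)))
C = 926250089/2066 (C = (445 + 393)*535 + (66 + 1170)/(8*(-137 + 1170)) = 838*535 + (⅛)*1236/1033 = 448330 + (⅛)*(1/1033)*1236 = 448330 + 309/2066 = 926250089/2066 ≈ 4.4833e+5)
(d(884) + 2892303)/(C + 403415) = (2095*√884 + 2892303)/(926250089/2066 + 403415) = (2095*(2*√221) + 2892303)/(1759705479/2066) = (4190*√221 + 2892303)*(2066/1759705479) = (2892303 + 4190*√221)*(2066/1759705479) = 663944222/195522831 + 8656540*√221/1759705479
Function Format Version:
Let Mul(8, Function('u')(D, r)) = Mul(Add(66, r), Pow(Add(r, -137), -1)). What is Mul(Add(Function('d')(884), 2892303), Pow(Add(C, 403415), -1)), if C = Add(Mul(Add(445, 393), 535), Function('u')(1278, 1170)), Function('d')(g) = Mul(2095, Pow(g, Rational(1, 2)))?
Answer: Add(Rational(663944222, 195522831), Mul(Rational(8656540, 1759705479), Pow(221, Rational(1, 2)))) ≈ 3.4689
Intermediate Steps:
Function('u')(D, r) = Mul(Rational(1, 8), Pow(Add(-137, r), -1), Add(66, r)) (Function('u')(D, r) = Mul(Rational(1, 8), Mul(Add(66, r), Pow(Add(r, -137), -1))) = Mul(Rational(1, 8), Mul(Add(66, r), Pow(Add(-137, r), -1))) = Mul(Rational(1, 8), Mul(Pow(Add(-137, r), -1), Add(66, r))) = Mul(Rational(1, 8), Pow(Add(-137, r), -1), Add(66, r)))
C = Rational(926250089, 2066) (C = Add(Mul(Add(445, 393), 535), Mul(Rational(1, 8), Pow(Add(-137, 1170), -1), Add(66, 1170))) = Add(Mul(838, 535), Mul(Rational(1, 8), Pow(1033, -1), 1236)) = Add(448330, Mul(Rational(1, 8), Rational(1, 1033), 1236)) = Add(448330, Rational(309, 2066)) = Rational(926250089, 2066) ≈ 4.4833e+5)
Mul(Add(Function('d')(884), 2892303), Pow(Add(C, 403415), -1)) = Mul(Add(Mul(2095, Pow(884, Rational(1, 2))), 2892303), Pow(Add(Rational(926250089, 2066), 403415), -1)) = Mul(Add(Mul(2095, Mul(2, Pow(221, Rational(1, 2)))), 2892303), Pow(Rational(1759705479, 2066), -1)) = Mul(Add(Mul(4190, Pow(221, Rational(1, 2))), 2892303), Rational(2066, 1759705479)) = Mul(Add(2892303, Mul(4190, Pow(221, Rational(1, 2)))), Rational(2066, 1759705479)) = Add(Rational(663944222, 195522831), Mul(Rational(8656540, 1759705479), Pow(221, Rational(1, 2))))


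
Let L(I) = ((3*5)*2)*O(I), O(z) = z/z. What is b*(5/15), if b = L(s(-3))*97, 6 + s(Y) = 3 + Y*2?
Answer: 970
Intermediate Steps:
s(Y) = -3 + 2*Y (s(Y) = -6 + (3 + Y*2) = -6 + (3 + 2*Y) = -3 + 2*Y)
O(z) = 1
L(I) = 30 (L(I) = ((3*5)*2)*1 = (15*2)*1 = 30*1 = 30)
b = 2910 (b = 30*97 = 2910)
b*(5/15) = 2910*(5/15) = 2910*((1/15)*5) = 2910*(⅓) = 970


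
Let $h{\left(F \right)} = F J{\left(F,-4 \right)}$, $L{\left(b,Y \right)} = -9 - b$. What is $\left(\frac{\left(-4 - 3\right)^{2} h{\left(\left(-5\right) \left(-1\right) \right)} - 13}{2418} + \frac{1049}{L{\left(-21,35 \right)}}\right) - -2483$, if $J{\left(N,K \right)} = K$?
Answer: $\frac{12428549}{4836} \approx 2570.0$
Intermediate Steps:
$h{\left(F \right)} = - 4 F$ ($h{\left(F \right)} = F \left(-4\right) = - 4 F$)
$\left(\frac{\left(-4 - 3\right)^{2} h{\left(\left(-5\right) \left(-1\right) \right)} - 13}{2418} + \frac{1049}{L{\left(-21,35 \right)}}\right) - -2483 = \left(\frac{\left(-4 - 3\right)^{2} \left(- 4 \left(\left(-5\right) \left(-1\right)\right)\right) - 13}{2418} + \frac{1049}{-9 - -21}\right) - -2483 = \left(\left(\left(-7\right)^{2} \left(\left(-4\right) 5\right) - 13\right) \frac{1}{2418} + \frac{1049}{-9 + 21}\right) + 2483 = \left(\left(49 \left(-20\right) - 13\right) \frac{1}{2418} + \frac{1049}{12}\right) + 2483 = \left(\left(-980 - 13\right) \frac{1}{2418} + 1049 \cdot \frac{1}{12}\right) + 2483 = \left(\left(-993\right) \frac{1}{2418} + \frac{1049}{12}\right) + 2483 = \left(- \frac{331}{806} + \frac{1049}{12}\right) + 2483 = \frac{420761}{4836} + 2483 = \frac{12428549}{4836}$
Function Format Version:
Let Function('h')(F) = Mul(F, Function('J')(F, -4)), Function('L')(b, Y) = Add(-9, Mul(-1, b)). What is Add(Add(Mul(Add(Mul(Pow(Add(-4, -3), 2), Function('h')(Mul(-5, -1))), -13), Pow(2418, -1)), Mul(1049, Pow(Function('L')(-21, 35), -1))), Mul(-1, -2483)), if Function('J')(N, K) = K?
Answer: Rational(12428549, 4836) ≈ 2570.0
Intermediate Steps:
Function('h')(F) = Mul(-4, F) (Function('h')(F) = Mul(F, -4) = Mul(-4, F))
Add(Add(Mul(Add(Mul(Pow(Add(-4, -3), 2), Function('h')(Mul(-5, -1))), -13), Pow(2418, -1)), Mul(1049, Pow(Function('L')(-21, 35), -1))), Mul(-1, -2483)) = Add(Add(Mul(Add(Mul(Pow(Add(-4, -3), 2), Mul(-4, Mul(-5, -1))), -13), Pow(2418, -1)), Mul(1049, Pow(Add(-9, Mul(-1, -21)), -1))), Mul(-1, -2483)) = Add(Add(Mul(Add(Mul(Pow(-7, 2), Mul(-4, 5)), -13), Rational(1, 2418)), Mul(1049, Pow(Add(-9, 21), -1))), 2483) = Add(Add(Mul(Add(Mul(49, -20), -13), Rational(1, 2418)), Mul(1049, Pow(12, -1))), 2483) = Add(Add(Mul(Add(-980, -13), Rational(1, 2418)), Mul(1049, Rational(1, 12))), 2483) = Add(Add(Mul(-993, Rational(1, 2418)), Rational(1049, 12)), 2483) = Add(Add(Rational(-331, 806), Rational(1049, 12)), 2483) = Add(Rational(420761, 4836), 2483) = Rational(12428549, 4836)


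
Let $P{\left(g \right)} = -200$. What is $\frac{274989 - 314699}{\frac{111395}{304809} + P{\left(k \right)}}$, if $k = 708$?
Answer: $\frac{220072098}{1106371} \approx 198.91$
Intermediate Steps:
$\frac{274989 - 314699}{\frac{111395}{304809} + P{\left(k \right)}} = \frac{274989 - 314699}{\frac{111395}{304809} - 200} = - \frac{39710}{111395 \cdot \frac{1}{304809} - 200} = - \frac{39710}{\frac{111395}{304809} - 200} = - \frac{39710}{- \frac{60850405}{304809}} = \left(-39710\right) \left(- \frac{304809}{60850405}\right) = \frac{220072098}{1106371}$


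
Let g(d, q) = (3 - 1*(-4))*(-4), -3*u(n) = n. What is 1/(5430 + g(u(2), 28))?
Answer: 1/5402 ≈ 0.00018512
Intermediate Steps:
u(n) = -n/3
g(d, q) = -28 (g(d, q) = (3 + 4)*(-4) = 7*(-4) = -28)
1/(5430 + g(u(2), 28)) = 1/(5430 - 28) = 1/5402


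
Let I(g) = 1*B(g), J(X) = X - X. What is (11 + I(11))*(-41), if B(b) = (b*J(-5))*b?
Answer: -451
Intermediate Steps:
J(X) = 0
B(b) = 0 (B(b) = (b*0)*b = 0*b = 0)
I(g) = 0 (I(g) = 1*0 = 0)
(11 + I(11))*(-41) = (11 + 0)*(-41) = 11*(-41) = -451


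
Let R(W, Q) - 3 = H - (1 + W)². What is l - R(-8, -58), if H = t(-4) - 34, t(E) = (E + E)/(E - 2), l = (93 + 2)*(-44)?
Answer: -12304/3 ≈ -4101.3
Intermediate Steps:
l = -4180 (l = 95*(-44) = -4180)
t(E) = 2*E/(-2 + E) (t(E) = (2*E)/(-2 + E) = 2*E/(-2 + E))
H = -98/3 (H = 2*(-4)/(-2 - 4) - 34 = 2*(-4)/(-6) - 34 = 2*(-4)*(-⅙) - 34 = 4/3 - 34 = -98/3 ≈ -32.667)
R(W, Q) = -89/3 - (1 + W)² (R(W, Q) = 3 + (-98/3 - (1 + W)²) = -89/3 - (1 + W)²)
l - R(-8, -58) = -4180 - (-89/3 - (1 - 8)²) = -4180 - (-89/3 - 1*(-7)²) = -4180 - (-89/3 - 1*49) = -4180 - (-89/3 - 49) = -4180 - 1*(-236/3) = -4180 + 236/3 = -12304/3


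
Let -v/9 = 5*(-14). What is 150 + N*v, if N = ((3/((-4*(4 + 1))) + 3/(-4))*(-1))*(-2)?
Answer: -984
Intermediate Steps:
N = -9/5 (N = ((3/((-4*5)) + 3*(-¼))*(-1))*(-2) = ((3/(-20) - ¾)*(-1))*(-2) = ((3*(-1/20) - ¾)*(-1))*(-2) = ((-3/20 - ¾)*(-1))*(-2) = -9/10*(-1)*(-2) = (9/10)*(-2) = -9/5 ≈ -1.8000)
v = 630 (v = -45*(-14) = -9*(-70) = 630)
150 + N*v = 150 - 9/5*630 = 150 - 1134 = -984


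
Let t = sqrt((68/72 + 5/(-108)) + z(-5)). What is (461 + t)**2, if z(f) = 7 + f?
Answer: (8298 + sqrt(939))**2/324 ≈ 2.1409e+5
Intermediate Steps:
t = sqrt(939)/18 (t = sqrt((68/72 + 5/(-108)) + (7 - 5)) = sqrt((68*(1/72) + 5*(-1/108)) + 2) = sqrt((17/18 - 5/108) + 2) = sqrt(97/108 + 2) = sqrt(313/108) = sqrt(939)/18 ≈ 1.7024)
(461 + t)**2 = (461 + sqrt(939)/18)**2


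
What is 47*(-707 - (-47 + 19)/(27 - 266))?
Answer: -7943047/239 ≈ -33235.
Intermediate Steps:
47*(-707 - (-47 + 19)/(27 - 266)) = 47*(-707 - (-28)/(-239)) = 47*(-707 - (-28)*(-1)/239) = 47*(-707 - 1*28/239) = 47*(-707 - 28/239) = 47*(-169001/239) = -7943047/239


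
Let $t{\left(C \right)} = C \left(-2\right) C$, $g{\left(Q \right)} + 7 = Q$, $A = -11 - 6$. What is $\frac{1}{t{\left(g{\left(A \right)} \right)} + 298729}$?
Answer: $\frac{1}{297577} \approx 3.3605 \cdot 10^{-6}$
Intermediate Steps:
$A = -17$ ($A = -11 - 6 = -17$)
$g{\left(Q \right)} = -7 + Q$
$t{\left(C \right)} = - 2 C^{2}$ ($t{\left(C \right)} = - 2 C C = - 2 C^{2}$)
$\frac{1}{t{\left(g{\left(A \right)} \right)} + 298729} = \frac{1}{- 2 \left(-7 - 17\right)^{2} + 298729} = \frac{1}{- 2 \left(-24\right)^{2} + 298729} = \frac{1}{\left(-2\right) 576 + 298729} = \frac{1}{-1152 + 298729} = \frac{1}{297577}$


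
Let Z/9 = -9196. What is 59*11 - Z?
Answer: 83413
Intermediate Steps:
Z = -82764 (Z = 9*(-9196) = -82764)
59*11 - Z = 59*11 - 1*(-82764) = 649 + 82764 = 83413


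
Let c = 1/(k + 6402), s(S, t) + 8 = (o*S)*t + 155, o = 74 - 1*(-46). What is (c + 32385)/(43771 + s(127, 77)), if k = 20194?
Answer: 861311461/32377917208 ≈ 0.026602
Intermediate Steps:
o = 120 (o = 74 + 46 = 120)
s(S, t) = 147 + 120*S*t (s(S, t) = -8 + ((120*S)*t + 155) = -8 + (120*S*t + 155) = -8 + (155 + 120*S*t) = 147 + 120*S*t)
c = 1/26596 (c = 1/(20194 + 6402) = 1/26596 ≈ 3.7600e-5)
(c + 32385)/(43771 + s(127, 77)) = (1/26596 + 32385)/(43771 + (147 + 120*127*77)) = 861311461/(26596*(43771 + (147 + 1173480))) = 861311461/(26596*(43771 + 1173627)) = (861311461/26596)/1217398 = (861311461/26596)*(1/1217398) = 861311461/32377917208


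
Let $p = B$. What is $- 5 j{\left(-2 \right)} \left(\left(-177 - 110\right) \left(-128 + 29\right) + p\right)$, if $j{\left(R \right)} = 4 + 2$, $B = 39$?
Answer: $-853560$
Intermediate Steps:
$p = 39$
$j{\left(R \right)} = 6$
$- 5 j{\left(-2 \right)} \left(\left(-177 - 110\right) \left(-128 + 29\right) + p\right) = - 5 \cdot 6 \left(\left(-177 - 110\right) \left(-128 + 29\right) + 39\right) = - 30 \left(\left(-287\right) \left(-99\right) + 39\right) = - 30 \left(28413 + 39\right) = - 30 \cdot 28452 = \left(-1\right) 853560 = -853560$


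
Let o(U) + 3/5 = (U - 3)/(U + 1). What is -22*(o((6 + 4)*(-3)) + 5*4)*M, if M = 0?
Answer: 0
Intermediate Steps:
o(U) = -⅗ + (-3 + U)/(1 + U) (o(U) = -⅗ + (U - 3)/(U + 1) = -⅗ + (-3 + U)/(1 + U))
-22*(o((6 + 4)*(-3)) + 5*4)*M = -22*(2*(-9 + (6 + 4)*(-3))/(5*(1 + (6 + 4)*(-3))) + 5*4)*0 = -22*(2*(-9 + 10*(-3))/(5*(1 + 10*(-3))) + 20)*0 = -22*(2*(-9 - 30)/(5*(1 - 30)) + 20)*0 = -22*((⅖)*(-39)/(-29) + 20)*0 = -22*((⅖)*(-1/29)*(-39) + 20)*0 = -22*(78/145 + 20)*0 = -65516*0/145 = -22*0 = 0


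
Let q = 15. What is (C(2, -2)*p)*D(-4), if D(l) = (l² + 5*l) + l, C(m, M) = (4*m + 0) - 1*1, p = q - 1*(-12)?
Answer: -1512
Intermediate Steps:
p = 27 (p = 15 - 1*(-12) = 15 + 12 = 27)
C(m, M) = -1 + 4*m (C(m, M) = 4*m - 1 = -1 + 4*m)
D(l) = l² + 6*l
(C(2, -2)*p)*D(-4) = ((-1 + 4*2)*27)*(-4*(6 - 4)) = ((-1 + 8)*27)*(-4*2) = (7*27)*(-8) = 189*(-8) = -1512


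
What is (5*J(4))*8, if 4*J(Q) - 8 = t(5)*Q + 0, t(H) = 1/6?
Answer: 260/3 ≈ 86.667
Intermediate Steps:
t(H) = 1/6
J(Q) = 2 + Q/24 (J(Q) = 2 + (Q/6 + 0)/4 = 2 + (Q/6)/4 = 2 + Q/24)
(5*J(4))*8 = (5*(2 + (1/24)*4))*8 = (5*(2 + 1/6))*8 = (5*(13/6))*8 = (65/6)*8 = 260/3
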